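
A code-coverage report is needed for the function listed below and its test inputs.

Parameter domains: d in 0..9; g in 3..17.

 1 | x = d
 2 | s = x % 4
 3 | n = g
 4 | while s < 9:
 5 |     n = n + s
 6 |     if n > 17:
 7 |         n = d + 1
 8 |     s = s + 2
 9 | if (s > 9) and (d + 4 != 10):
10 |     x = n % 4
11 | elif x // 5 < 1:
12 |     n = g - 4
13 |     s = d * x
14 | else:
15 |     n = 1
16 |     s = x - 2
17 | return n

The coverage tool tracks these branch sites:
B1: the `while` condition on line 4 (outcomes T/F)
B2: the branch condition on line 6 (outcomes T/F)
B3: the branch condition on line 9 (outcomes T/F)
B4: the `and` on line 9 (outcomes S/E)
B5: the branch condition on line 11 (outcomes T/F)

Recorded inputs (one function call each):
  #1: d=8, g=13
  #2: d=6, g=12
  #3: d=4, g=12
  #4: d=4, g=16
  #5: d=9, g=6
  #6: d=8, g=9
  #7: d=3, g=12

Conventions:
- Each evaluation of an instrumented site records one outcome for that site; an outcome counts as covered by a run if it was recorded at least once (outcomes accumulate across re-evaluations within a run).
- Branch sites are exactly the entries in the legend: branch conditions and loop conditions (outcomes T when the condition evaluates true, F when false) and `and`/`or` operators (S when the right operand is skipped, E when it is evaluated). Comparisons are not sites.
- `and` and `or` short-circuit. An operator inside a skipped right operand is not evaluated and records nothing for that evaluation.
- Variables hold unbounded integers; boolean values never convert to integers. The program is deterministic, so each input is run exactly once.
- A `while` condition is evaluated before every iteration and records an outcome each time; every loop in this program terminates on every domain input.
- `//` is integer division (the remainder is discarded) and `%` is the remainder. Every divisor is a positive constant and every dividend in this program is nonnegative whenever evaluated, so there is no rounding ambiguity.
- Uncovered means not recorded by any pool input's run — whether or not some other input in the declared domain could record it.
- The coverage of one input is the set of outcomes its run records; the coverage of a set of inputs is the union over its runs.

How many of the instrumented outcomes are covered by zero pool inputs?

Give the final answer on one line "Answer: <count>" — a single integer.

input #1 (d=8, g=13): events B1->T, B2->F, B1->T, B2->F, B1->T, B2->T, B1->T, B2->F, B1->T, B2->T, B1->F, B4->E, B3->T; covers B1=T, B1=F, B2=T, B2=F, B3=T, B4=E
input #2 (d=6, g=12): events B1->T, B2->F, B1->T, B2->T, B1->T, B2->F, B1->T, B2->T, B1->F, B4->E, B3->F, B5->F; covers B1=T, B1=F, B2=T, B2=F, B3=F, B4=E, B5=F
input #3 (d=4, g=12): events B1->T, B2->F, B1->T, B2->F, B1->T, B2->T, B1->T, B2->F, B1->T, B2->T, B1->F, B4->E, B3->T; covers B1=T, B1=F, B2=T, B2=F, B3=T, B4=E
input #4 (d=4, g=16): events B1->T, B2->F, B1->T, B2->T, B1->T, B2->F, B1->T, B2->F, B1->T, B2->T, B1->F, B4->E, B3->T; covers B1=T, B1=F, B2=T, B2=F, B3=T, B4=E
input #5 (d=9, g=6): events B1->T, B2->F, B1->T, B2->F, B1->T, B2->F, B1->T, B2->T, B1->F, B4->S, B3->F, B5->F; covers B1=T, B1=F, B2=T, B2=F, B3=F, B4=S, B5=F
input #6 (d=8, g=9): events B1->T, B2->F, B1->T, B2->F, B1->T, B2->F, B1->T, B2->T, B1->T, B2->F, B1->F, B4->E, B3->T; covers B1=T, B1=F, B2=T, B2=F, B3=T, B4=E
input #7 (d=3, g=12): events B1->T, B2->F, B1->T, B2->T, B1->T, B2->F, B1->F, B4->S, B3->F, B5->T; covers B1=T, B1=F, B2=T, B2=F, B3=F, B4=S, B5=T
union over the pool: B1=T, B1=F, B2=T, B2=F, B3=T, B3=F, B4=S, B4=E, B5=T, B5=F
uncovered (0 of 10): none

Answer: 0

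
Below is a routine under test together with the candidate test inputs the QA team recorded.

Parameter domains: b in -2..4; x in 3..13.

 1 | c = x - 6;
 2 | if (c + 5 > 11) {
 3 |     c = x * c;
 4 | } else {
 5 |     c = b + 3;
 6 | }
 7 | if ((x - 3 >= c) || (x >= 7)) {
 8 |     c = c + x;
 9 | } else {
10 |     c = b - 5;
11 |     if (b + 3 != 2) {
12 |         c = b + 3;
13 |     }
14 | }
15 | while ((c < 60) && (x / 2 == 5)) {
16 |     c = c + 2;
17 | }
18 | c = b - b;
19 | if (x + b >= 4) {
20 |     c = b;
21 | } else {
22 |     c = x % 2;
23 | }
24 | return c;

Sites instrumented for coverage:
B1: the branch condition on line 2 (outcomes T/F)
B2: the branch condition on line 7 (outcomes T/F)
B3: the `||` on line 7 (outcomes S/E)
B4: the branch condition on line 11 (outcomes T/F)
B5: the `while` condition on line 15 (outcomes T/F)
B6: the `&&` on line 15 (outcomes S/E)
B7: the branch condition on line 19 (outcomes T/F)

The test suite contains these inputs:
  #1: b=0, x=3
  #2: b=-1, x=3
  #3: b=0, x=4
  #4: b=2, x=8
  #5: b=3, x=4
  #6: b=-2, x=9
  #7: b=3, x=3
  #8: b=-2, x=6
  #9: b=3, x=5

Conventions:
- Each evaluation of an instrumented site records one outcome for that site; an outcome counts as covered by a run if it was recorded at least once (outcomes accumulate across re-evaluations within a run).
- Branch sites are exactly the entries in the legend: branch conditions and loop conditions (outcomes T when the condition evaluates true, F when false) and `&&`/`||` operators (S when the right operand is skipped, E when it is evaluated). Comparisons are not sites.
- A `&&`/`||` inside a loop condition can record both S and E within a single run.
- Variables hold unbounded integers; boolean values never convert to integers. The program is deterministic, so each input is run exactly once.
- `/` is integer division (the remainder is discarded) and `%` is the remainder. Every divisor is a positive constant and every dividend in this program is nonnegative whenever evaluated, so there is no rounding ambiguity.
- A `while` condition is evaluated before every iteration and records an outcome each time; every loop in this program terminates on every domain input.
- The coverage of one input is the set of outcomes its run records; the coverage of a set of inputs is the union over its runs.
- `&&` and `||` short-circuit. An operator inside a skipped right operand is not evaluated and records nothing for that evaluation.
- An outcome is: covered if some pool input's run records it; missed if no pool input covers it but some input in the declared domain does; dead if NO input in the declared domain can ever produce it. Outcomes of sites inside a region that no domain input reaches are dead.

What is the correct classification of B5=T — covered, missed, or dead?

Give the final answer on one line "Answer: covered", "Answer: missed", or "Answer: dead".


no pool input records B5=T
but domain input (b=-2, x=10) does record it -> reachable, so missed
Answer: missed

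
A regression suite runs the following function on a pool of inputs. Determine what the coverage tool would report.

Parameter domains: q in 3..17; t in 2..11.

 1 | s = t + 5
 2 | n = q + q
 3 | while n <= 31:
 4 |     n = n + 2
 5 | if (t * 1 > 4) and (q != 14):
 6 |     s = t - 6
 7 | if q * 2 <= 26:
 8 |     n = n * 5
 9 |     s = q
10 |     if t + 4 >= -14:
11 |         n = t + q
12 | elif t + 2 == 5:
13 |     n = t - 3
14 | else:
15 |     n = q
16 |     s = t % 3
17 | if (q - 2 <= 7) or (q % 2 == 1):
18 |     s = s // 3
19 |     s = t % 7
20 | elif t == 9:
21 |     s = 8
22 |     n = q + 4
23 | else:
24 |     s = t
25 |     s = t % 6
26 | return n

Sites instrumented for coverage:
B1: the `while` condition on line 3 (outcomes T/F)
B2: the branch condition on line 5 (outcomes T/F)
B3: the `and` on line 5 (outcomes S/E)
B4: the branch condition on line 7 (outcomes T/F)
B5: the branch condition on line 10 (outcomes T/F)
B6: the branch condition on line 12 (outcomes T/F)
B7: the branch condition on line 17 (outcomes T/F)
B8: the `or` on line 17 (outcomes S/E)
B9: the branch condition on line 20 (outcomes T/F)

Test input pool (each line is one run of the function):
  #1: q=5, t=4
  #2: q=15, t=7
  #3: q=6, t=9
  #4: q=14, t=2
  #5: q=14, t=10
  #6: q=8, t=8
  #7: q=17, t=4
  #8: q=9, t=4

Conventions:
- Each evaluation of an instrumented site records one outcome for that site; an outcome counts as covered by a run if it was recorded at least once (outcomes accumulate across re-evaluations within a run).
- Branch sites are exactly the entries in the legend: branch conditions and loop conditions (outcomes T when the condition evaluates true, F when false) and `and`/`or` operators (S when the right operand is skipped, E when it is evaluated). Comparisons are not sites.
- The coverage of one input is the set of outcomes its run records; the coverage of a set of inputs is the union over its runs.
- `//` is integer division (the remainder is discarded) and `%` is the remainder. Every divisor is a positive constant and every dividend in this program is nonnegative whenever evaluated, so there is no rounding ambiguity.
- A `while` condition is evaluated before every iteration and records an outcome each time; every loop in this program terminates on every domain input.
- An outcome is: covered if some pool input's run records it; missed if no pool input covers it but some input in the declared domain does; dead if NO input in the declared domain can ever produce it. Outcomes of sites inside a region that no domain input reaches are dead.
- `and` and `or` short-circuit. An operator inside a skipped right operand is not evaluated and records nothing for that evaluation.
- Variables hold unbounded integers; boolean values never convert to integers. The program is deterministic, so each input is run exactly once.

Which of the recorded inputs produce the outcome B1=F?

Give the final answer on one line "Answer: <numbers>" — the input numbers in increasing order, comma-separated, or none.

input #1 (q=5, t=4): produces B1=F
input #2 (q=15, t=7): produces B1=F
input #3 (q=6, t=9): produces B1=F
input #4 (q=14, t=2): produces B1=F
input #5 (q=14, t=10): produces B1=F
input #6 (q=8, t=8): produces B1=F
input #7 (q=17, t=4): produces B1=F
input #8 (q=9, t=4): produces B1=F

Answer: 1, 2, 3, 4, 5, 6, 7, 8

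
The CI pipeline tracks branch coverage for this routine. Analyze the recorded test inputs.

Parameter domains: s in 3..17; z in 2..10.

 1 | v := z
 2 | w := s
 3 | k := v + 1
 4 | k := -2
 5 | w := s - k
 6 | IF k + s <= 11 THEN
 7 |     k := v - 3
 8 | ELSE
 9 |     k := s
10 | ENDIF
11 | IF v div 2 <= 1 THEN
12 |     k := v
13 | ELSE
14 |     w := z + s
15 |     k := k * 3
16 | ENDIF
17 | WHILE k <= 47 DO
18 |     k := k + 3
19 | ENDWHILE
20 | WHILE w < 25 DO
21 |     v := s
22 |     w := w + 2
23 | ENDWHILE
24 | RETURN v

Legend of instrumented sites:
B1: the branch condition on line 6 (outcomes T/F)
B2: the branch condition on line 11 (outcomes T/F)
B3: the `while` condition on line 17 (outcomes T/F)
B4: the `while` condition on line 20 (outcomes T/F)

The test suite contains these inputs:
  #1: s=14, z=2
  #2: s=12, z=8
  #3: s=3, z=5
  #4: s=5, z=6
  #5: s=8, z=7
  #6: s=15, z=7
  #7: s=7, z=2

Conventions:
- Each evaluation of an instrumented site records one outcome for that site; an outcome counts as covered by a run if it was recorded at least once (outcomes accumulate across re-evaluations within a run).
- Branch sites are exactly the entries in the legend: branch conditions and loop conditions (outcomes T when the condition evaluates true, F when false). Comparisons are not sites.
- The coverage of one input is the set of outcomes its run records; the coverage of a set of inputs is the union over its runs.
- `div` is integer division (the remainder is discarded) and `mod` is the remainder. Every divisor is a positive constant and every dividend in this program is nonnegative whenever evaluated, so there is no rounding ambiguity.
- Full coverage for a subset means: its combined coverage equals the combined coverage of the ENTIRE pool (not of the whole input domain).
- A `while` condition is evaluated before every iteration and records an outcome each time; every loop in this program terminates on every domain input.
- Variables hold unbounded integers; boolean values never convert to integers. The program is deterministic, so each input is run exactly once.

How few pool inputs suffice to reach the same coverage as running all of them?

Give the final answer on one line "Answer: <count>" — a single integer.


test 1 (s=14, z=2) fires B1->F, B2->T, B3->T, B3->T, B3->T, B3->T, B3->T, B3->T, B3->T, B3->T, B3->T, B3->T, B3->T, B3->T, ...; hits B1=F, B2=T, B3=T, B3=F, B4=T, B4=F
test 2 (s=12, z=8) fires B1->T, B2->F, B3->T, B3->T, B3->T, B3->T, B3->T, B3->T, B3->T, B3->T, B3->T, B3->T, B3->T, B3->F, ...; hits B1=T, B2=F, B3=T, B3=F, B4=T, B4=F
test 3 (s=3, z=5) fires B1->T, B2->F, B3->T, B3->T, B3->T, B3->T, B3->T, B3->T, B3->T, B3->T, B3->T, B3->T, B3->T, B3->T, ...; hits B1=T, B2=F, B3=T, B3=F, B4=T, B4=F
test 4 (s=5, z=6) fires B1->T, B2->F, B3->T, B3->T, B3->T, B3->T, B3->T, B3->T, B3->T, B3->T, B3->T, B3->T, B3->T, B3->T, ...; hits B1=T, B2=F, B3=T, B3=F, B4=T, B4=F
test 5 (s=8, z=7) fires B1->T, B2->F, B3->T, B3->T, B3->T, B3->T, B3->T, B3->T, B3->T, B3->T, B3->T, B3->T, B3->T, B3->T, ...; hits B1=T, B2=F, B3=T, B3=F, B4=T, B4=F
test 6 (s=15, z=7) fires B1->F, B2->F, B3->T, B3->F, B4->T, B4->T, B4->F; hits B1=F, B2=F, B3=T, B3=F, B4=T, B4=F
test 7 (s=7, z=2) fires B1->T, B2->T, B3->T, B3->T, B3->T, B3->T, B3->T, B3->T, B3->T, B3->T, B3->T, B3->T, B3->T, B3->T, ...; hits B1=T, B2=T, B3=T, B3=F, B4=T, B4=F
pool-wide coverage (8 outcomes): B1=T, B1=F, B2=T, B2=F, B3=T, B3=F, B4=T, B4=F
checked all size-1 subsets: none covers 8 outcomes (max 6/8)
at size 2, {1, 2} reaches all 8 outcomes; every lexicographically earlier size-2 subset fails
Answer: 2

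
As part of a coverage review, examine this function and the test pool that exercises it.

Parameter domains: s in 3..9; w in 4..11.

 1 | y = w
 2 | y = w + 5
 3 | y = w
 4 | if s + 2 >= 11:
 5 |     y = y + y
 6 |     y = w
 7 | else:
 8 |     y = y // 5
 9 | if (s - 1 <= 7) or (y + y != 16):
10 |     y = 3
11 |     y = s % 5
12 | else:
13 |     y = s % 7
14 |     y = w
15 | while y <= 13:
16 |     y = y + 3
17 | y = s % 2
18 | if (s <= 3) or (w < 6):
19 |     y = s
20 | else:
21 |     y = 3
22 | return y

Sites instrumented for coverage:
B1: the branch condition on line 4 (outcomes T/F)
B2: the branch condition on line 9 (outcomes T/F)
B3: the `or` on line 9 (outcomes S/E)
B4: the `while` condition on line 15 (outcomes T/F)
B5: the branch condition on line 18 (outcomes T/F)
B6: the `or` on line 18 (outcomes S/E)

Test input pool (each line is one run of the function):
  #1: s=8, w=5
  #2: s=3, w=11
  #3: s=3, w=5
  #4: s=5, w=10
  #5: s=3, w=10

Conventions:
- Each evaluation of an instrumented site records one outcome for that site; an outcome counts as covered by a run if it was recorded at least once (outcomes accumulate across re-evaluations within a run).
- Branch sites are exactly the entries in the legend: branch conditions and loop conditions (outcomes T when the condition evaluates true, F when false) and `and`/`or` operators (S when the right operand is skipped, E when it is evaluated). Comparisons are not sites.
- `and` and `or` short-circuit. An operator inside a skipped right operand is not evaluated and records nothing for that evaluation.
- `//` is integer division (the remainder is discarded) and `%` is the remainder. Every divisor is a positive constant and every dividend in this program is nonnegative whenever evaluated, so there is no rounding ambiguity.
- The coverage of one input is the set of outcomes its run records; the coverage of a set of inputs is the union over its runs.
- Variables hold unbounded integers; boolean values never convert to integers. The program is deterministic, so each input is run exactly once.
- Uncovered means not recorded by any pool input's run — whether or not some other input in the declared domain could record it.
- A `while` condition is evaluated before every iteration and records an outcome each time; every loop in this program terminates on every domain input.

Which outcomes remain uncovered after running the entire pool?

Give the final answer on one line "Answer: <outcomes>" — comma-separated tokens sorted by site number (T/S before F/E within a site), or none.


input #1 (s=8, w=5): events B1->F, B3->S, B2->T, B4->T, B4->T, B4->T, B4->T, B4->F, B6->E, B5->T; covers B1=F, B2=T, B3=S, B4=T, B4=F, B5=T, B6=E
input #2 (s=3, w=11): events B1->F, B3->S, B2->T, B4->T, B4->T, B4->T, B4->T, B4->F, B6->S, B5->T; covers B1=F, B2=T, B3=S, B4=T, B4=F, B5=T, B6=S
input #3 (s=3, w=5): events B1->F, B3->S, B2->T, B4->T, B4->T, B4->T, B4->T, B4->F, B6->S, B5->T; covers B1=F, B2=T, B3=S, B4=T, B4=F, B5=T, B6=S
input #4 (s=5, w=10): events B1->F, B3->S, B2->T, B4->T, B4->T, B4->T, B4->T, B4->T, B4->F, B6->E, B5->F; covers B1=F, B2=T, B3=S, B4=T, B4=F, B5=F, B6=E
input #5 (s=3, w=10): events B1->F, B3->S, B2->T, B4->T, B4->T, B4->T, B4->T, B4->F, B6->S, B5->T; covers B1=F, B2=T, B3=S, B4=T, B4=F, B5=T, B6=S
union over the pool: B1=F, B2=T, B3=S, B4=T, B4=F, B5=T, B5=F, B6=S, B6=E
uncovered (3 of 12): B1=T, B2=F, B3=E
Answer: B1=T, B2=F, B3=E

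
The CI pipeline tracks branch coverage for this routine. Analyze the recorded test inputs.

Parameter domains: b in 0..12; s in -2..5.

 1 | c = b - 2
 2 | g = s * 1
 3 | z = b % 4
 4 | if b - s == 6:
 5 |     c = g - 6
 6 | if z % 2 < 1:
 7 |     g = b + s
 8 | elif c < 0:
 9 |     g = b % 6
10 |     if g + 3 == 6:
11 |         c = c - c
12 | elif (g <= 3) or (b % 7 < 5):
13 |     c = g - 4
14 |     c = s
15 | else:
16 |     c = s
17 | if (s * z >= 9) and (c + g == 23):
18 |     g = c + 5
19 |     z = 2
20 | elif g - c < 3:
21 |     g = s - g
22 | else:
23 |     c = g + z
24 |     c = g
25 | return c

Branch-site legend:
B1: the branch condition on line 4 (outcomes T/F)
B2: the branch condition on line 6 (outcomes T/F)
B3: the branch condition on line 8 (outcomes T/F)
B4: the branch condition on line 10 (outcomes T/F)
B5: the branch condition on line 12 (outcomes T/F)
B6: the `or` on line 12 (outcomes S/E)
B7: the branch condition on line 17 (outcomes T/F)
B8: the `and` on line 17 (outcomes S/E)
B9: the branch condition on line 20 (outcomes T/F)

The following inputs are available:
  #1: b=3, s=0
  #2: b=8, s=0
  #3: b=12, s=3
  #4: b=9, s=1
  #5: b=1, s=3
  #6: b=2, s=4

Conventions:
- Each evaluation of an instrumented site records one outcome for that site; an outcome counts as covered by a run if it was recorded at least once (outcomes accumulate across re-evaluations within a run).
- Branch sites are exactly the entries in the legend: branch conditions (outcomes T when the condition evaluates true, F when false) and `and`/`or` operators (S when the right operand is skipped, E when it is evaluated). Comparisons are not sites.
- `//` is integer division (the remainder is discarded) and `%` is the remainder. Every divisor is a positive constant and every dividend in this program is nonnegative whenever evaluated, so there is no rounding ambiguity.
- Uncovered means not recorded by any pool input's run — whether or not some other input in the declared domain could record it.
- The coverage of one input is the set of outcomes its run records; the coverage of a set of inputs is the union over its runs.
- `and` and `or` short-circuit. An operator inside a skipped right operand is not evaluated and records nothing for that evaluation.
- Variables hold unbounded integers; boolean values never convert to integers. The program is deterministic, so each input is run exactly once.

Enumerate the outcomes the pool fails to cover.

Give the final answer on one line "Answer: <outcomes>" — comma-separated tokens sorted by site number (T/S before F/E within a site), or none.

input #1 (b=3, s=0): covers B1=F, B2=F, B3=F, B5=T, B6=S, B7=F, B8=S, B9=T
input #2 (b=8, s=0): covers B1=F, B2=T, B7=F, B8=S, B9=T
input #3 (b=12, s=3): covers B1=F, B2=T, B7=F, B8=S, B9=F
input #4 (b=9, s=1): covers B1=F, B2=F, B3=F, B5=T, B6=S, B7=F, B8=S, B9=T
input #5 (b=1, s=3): covers B1=F, B2=F, B3=T, B4=F, B7=F, B8=S, B9=T
input #6 (b=2, s=4): covers B1=F, B2=T, B7=F, B8=S, B9=F
union over the pool: B1=F, B2=T, B2=F, B3=T, B3=F, B4=F, B5=T, B6=S, B7=F, B8=S, B9=T, B9=F
uncovered (6 of 18): B1=T, B4=T, B5=F, B6=E, B7=T, B8=E

Answer: B1=T, B4=T, B5=F, B6=E, B7=T, B8=E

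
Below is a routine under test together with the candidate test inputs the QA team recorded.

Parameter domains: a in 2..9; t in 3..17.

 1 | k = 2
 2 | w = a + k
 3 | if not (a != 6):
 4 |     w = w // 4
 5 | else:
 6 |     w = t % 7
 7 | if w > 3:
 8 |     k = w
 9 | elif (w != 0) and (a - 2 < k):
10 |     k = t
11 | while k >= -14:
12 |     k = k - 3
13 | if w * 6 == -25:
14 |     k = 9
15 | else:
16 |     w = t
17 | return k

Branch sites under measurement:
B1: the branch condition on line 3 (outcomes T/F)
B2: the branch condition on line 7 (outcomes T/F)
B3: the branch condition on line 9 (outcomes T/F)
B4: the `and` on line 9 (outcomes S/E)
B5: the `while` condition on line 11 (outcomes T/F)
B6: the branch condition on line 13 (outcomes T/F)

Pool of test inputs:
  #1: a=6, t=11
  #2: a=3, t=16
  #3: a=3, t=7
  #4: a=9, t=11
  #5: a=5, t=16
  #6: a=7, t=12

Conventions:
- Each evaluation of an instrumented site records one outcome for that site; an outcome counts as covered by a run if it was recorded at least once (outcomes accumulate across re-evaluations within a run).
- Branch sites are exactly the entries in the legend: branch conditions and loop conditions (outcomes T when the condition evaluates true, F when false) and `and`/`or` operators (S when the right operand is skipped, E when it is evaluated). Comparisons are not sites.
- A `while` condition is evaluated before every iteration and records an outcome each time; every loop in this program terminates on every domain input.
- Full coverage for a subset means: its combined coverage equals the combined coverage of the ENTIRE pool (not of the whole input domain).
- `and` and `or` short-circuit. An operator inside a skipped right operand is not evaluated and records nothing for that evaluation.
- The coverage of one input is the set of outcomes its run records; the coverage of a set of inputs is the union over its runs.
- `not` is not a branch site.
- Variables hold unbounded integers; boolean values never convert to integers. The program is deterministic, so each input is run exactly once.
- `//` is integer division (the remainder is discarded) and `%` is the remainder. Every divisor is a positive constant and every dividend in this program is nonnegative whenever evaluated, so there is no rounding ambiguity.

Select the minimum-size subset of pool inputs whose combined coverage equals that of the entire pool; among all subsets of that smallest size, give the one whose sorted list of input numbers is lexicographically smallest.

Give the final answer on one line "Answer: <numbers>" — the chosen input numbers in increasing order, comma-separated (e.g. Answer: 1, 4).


run #1 (a=6, t=11) records B1=T, B2=F, B3=F, B4=E, B5=T, B5=F, B6=F
run #2 (a=3, t=16) records B1=F, B2=F, B3=T, B4=E, B5=T, B5=F, B6=F
run #3 (a=3, t=7) records B1=F, B2=F, B3=F, B4=S, B5=T, B5=F, B6=F
run #4 (a=9, t=11) records B1=F, B2=T, B5=T, B5=F, B6=F
run #5 (a=5, t=16) records B1=F, B2=F, B3=F, B4=E, B5=T, B5=F, B6=F
run #6 (a=7, t=12) records B1=F, B2=T, B5=T, B5=F, B6=F
together the pool reaches 11 outcomes: B1=T, B1=F, B2=T, B2=F, B3=T, B3=F, B4=S, B4=E, B5=T, B5=F, B6=F
every size-1 subset falls short of the 11 outcomes (best: 7/11)
every size-2 subset falls short of the 11 outcomes (best: 9/11)
every size-3 subset falls short of the 11 outcomes (best: 10/11)
inputs {1, 2, 3, 4} (size 4) cover everything; no size-4 subset with a lexicographically smaller index list covers all 11
Answer: 1, 2, 3, 4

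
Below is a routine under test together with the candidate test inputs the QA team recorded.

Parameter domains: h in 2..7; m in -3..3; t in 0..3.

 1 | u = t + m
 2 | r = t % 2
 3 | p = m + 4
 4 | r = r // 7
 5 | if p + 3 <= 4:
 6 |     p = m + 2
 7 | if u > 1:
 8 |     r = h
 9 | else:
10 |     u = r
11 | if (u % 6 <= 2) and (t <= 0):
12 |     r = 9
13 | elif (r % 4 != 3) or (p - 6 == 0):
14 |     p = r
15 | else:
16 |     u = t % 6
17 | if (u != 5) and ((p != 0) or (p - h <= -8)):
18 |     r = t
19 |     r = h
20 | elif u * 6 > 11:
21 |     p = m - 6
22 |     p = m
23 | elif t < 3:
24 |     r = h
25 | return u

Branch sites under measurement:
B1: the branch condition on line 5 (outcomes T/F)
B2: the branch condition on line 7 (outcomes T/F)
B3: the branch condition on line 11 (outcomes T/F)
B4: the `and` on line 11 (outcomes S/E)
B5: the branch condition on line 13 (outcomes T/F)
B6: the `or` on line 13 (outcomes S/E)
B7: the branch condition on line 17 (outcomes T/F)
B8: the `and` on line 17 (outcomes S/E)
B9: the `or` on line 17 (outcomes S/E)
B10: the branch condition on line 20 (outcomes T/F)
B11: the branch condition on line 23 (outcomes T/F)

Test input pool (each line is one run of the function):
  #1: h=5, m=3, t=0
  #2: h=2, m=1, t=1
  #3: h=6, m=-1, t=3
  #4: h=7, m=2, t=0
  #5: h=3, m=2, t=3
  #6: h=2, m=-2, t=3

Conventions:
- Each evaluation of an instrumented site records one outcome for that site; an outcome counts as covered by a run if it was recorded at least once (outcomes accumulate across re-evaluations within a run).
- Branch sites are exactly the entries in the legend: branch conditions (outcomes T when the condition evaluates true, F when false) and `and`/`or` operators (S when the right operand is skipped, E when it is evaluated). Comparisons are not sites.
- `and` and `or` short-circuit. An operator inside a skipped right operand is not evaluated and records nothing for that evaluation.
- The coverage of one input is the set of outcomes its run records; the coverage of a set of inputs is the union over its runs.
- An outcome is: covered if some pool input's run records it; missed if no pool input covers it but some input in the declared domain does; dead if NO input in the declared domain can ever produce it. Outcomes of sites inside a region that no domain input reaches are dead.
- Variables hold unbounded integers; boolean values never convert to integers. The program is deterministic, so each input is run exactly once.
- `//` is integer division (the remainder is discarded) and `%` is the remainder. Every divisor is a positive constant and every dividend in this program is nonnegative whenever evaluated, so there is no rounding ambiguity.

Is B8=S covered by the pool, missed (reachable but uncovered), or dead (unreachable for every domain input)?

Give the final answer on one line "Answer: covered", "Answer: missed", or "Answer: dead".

B8=S is recorded by pool input(s) 5 -> covered

Answer: covered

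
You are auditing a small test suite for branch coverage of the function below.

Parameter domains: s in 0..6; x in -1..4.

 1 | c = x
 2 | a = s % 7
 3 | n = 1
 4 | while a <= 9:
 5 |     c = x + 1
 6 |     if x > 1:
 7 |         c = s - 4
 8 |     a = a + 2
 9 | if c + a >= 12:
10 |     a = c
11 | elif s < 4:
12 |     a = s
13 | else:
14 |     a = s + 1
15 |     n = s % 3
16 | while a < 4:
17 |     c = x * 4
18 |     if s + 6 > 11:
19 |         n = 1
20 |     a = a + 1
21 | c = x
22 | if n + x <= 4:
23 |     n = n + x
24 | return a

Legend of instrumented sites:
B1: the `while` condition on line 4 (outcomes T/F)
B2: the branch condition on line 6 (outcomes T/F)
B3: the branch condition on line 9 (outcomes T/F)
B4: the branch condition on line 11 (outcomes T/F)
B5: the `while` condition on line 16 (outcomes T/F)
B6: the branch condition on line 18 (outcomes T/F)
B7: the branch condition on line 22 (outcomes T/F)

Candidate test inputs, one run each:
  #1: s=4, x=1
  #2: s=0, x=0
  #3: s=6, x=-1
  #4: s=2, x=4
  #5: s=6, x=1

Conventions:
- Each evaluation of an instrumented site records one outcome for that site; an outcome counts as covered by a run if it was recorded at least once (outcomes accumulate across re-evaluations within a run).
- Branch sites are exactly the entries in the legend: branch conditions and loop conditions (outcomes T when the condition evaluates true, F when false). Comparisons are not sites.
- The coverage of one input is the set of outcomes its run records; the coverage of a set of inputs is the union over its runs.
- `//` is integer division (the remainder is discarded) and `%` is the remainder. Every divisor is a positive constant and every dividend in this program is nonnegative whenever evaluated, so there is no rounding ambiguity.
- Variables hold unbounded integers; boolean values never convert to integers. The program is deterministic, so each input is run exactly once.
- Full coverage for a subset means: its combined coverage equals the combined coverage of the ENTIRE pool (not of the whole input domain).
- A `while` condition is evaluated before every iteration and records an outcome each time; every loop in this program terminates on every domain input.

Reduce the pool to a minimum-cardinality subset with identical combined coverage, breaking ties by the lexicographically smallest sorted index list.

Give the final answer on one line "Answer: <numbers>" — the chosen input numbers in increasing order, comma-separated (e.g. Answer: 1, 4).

#1 (s=4, x=1) -> B1->T, B2->F, B1->T, B2->F, B1->T, B2->F, B1->F, B3->T, B5->T, B6->F, B5->T, B6->F, B5->F, B7->T; covered: B1=T, B1=F, B2=F, B3=T, B5=T, B5=F, B6=F, B7=T
#2 (s=0, x=0) -> B1->T, B2->F, B1->T, B2->F, B1->T, B2->F, B1->T, B2->F, B1->T, B2->F, B1->F, B3->F, B4->T, B5->T, ...; covered: B1=T, B1=F, B2=F, B3=F, B4=T, B5=T, B5=F, B6=F, B7=T
#3 (s=6, x=-1) -> B1->T, B2->F, B1->T, B2->F, B1->F, B3->F, B4->F, B5->F, B7->T; covered: B1=T, B1=F, B2=F, B3=F, B4=F, B5=F, B7=T
#4 (s=2, x=4) -> B1->T, B2->T, B1->T, B2->T, B1->T, B2->T, B1->T, B2->T, B1->F, B3->F, B4->T, B5->T, B6->F, B5->T, ...; covered: B1=T, B1=F, B2=T, B3=F, B4=T, B5=T, B5=F, B6=F, B7=F
#5 (s=6, x=1) -> B1->T, B2->F, B1->T, B2->F, B1->F, B3->T, B5->T, B6->T, B5->T, B6->T, B5->F, B7->T; covered: B1=T, B1=F, B2=F, B3=T, B5=T, B5=F, B6=T, B7=T
union over all inputs: B1=T, B1=F, B2=T, B2=F, B3=T, B3=F, B4=T, B4=F, B5=T, B5=F, B6=T, B6=F, B7=T, B7=F (14 outcomes)
checked all size-1 subsets: none covers 14 outcomes (max 9/14)
checked all size-2 subsets: none covers 14 outcomes (max 13/14)
size 3: inputs {3, 4, 5} cover all 14 outcomes, and no lexicographically smaller subset of this size does

Answer: 3, 4, 5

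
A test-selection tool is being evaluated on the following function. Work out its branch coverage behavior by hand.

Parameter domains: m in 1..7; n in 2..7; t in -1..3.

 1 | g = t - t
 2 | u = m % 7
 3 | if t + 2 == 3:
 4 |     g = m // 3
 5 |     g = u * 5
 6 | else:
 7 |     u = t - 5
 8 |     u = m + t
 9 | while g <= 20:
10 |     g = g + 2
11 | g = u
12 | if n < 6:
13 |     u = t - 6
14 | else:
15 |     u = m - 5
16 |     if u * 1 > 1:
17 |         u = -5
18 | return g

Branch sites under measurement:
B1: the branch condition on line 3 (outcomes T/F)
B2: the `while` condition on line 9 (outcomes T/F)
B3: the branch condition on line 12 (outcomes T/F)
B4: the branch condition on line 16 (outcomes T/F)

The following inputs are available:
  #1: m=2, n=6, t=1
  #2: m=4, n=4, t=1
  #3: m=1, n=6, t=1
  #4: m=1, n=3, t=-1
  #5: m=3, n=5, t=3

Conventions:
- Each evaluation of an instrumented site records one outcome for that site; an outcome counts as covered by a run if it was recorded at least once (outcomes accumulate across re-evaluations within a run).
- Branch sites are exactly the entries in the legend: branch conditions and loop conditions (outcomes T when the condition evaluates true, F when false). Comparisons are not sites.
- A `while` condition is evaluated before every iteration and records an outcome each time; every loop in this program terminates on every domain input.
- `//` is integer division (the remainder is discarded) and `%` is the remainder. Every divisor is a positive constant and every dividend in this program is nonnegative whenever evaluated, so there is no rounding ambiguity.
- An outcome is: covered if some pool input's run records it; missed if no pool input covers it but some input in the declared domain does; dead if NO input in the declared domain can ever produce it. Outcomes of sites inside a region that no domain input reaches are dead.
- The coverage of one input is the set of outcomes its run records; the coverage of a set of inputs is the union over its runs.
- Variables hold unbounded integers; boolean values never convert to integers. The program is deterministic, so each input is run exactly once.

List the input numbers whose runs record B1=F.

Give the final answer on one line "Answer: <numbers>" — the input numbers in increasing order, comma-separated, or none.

input #1 (m=2, n=6, t=1): misses B1=F
input #2 (m=4, n=4, t=1): misses B1=F
input #3 (m=1, n=6, t=1): misses B1=F
input #4 (m=1, n=3, t=-1): covers B1=F
input #5 (m=3, n=5, t=3): covers B1=F

Answer: 4, 5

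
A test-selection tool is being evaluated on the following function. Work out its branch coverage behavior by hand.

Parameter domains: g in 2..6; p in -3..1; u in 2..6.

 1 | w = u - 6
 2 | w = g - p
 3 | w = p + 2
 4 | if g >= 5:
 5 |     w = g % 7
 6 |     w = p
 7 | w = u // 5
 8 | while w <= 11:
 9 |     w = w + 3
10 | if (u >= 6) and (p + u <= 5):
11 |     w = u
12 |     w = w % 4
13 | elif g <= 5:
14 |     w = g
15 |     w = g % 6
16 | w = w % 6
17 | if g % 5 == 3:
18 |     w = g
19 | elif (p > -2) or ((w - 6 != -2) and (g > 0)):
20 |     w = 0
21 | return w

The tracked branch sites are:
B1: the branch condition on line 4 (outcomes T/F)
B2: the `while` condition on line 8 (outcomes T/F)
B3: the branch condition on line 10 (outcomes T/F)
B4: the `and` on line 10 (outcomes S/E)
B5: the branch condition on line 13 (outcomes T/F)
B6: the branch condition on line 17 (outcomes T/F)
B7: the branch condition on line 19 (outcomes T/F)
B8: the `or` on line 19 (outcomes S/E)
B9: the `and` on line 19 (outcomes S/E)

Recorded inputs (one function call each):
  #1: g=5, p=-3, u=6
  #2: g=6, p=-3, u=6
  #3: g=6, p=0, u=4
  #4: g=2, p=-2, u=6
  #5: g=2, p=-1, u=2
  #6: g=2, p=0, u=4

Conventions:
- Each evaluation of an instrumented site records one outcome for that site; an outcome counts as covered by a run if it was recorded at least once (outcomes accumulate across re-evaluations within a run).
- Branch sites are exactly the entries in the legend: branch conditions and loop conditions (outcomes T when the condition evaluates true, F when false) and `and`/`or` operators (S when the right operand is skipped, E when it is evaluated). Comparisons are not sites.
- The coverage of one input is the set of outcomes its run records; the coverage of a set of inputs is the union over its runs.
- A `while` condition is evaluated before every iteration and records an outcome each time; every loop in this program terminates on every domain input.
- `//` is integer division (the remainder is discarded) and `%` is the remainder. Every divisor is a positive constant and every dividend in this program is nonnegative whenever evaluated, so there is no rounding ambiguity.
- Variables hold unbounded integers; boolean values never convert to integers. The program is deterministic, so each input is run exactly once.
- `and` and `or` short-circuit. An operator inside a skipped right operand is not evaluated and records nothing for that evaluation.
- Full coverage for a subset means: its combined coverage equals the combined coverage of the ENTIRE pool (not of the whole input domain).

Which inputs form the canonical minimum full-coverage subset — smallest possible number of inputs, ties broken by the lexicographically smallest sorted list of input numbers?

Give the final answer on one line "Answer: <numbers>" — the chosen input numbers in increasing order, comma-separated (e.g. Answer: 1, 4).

test 1 (g=5, p=-3, u=6) fires B1->T, B2->T, B2->T, B2->T, B2->T, B2->F, B4->E, B3->T, B6->F, B8->E, B9->E, B7->T; hits B1=T, B2=T, B2=F, B3=T, B4=E, B6=F, B7=T, B8=E, B9=E
test 2 (g=6, p=-3, u=6) fires B1->T, B2->T, B2->T, B2->T, B2->T, B2->F, B4->E, B3->T, B6->F, B8->E, B9->E, B7->T; hits B1=T, B2=T, B2=F, B3=T, B4=E, B6=F, B7=T, B8=E, B9=E
test 3 (g=6, p=0, u=4) fires B1->T, B2->T, B2->T, B2->T, B2->T, B2->F, B4->S, B3->F, B5->F, B6->F, B8->S, B7->T; hits B1=T, B2=T, B2=F, B3=F, B4=S, B5=F, B6=F, B7=T, B8=S
test 4 (g=2, p=-2, u=6) fires B1->F, B2->T, B2->T, B2->T, B2->T, B2->F, B4->E, B3->T, B6->F, B8->E, B9->E, B7->T; hits B1=F, B2=T, B2=F, B3=T, B4=E, B6=F, B7=T, B8=E, B9=E
test 5 (g=2, p=-1, u=2) fires B1->F, B2->T, B2->T, B2->T, B2->T, B2->F, B4->S, B3->F, B5->T, B6->F, B8->S, B7->T; hits B1=F, B2=T, B2=F, B3=F, B4=S, B5=T, B6=F, B7=T, B8=S
test 6 (g=2, p=0, u=4) fires B1->F, B2->T, B2->T, B2->T, B2->T, B2->F, B4->S, B3->F, B5->T, B6->F, B8->S, B7->T; hits B1=F, B2=T, B2=F, B3=F, B4=S, B5=T, B6=F, B7=T, B8=S
union over all inputs: B1=T, B1=F, B2=T, B2=F, B3=T, B3=F, B4=S, B4=E, B5=T, B5=F, B6=F, B7=T, B8=S, B8=E, B9=E (15 outcomes)
checked all size-1 subsets: none covers 15 outcomes (max 9/15)
checked all size-2 subsets: none covers 15 outcomes (max 14/15)
the canonical winner is {1, 3, 5}: size 3, full 15-outcome coverage, earliest index list among size-3 covers

Answer: 1, 3, 5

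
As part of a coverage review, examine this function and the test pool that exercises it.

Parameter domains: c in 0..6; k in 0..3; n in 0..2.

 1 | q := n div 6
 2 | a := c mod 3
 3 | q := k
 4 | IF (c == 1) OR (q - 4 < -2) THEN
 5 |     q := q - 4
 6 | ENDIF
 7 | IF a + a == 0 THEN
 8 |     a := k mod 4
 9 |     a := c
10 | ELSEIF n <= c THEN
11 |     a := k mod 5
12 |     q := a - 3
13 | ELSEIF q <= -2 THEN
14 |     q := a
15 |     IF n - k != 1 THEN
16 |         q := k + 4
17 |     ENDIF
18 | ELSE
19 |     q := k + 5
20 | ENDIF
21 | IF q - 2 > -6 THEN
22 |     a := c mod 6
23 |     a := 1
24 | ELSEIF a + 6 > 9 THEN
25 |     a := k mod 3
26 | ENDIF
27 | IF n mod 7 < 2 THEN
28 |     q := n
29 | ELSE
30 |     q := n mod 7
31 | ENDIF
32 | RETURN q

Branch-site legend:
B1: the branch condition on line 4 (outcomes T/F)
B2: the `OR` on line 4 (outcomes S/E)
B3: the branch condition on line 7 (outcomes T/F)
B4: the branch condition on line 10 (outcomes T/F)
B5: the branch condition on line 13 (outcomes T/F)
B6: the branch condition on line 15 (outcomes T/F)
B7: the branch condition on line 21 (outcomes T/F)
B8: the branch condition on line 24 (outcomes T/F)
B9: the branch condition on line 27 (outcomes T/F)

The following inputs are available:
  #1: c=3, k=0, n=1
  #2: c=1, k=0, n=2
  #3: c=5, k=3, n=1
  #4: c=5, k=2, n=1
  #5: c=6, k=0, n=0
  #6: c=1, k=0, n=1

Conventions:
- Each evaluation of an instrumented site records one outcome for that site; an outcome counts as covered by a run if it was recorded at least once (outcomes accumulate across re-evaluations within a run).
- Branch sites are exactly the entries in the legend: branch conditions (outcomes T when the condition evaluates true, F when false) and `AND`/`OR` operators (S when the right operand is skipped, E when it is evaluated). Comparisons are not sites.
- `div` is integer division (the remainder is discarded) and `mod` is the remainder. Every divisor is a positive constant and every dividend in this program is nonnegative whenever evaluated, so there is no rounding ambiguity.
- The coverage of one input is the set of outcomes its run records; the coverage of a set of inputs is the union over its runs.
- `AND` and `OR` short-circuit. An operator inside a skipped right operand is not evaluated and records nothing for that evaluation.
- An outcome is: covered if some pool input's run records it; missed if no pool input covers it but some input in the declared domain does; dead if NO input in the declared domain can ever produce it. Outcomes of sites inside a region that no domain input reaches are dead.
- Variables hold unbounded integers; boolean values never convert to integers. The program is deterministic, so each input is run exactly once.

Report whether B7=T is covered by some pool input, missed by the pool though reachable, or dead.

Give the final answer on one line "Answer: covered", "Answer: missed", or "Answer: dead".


B7=T is recorded by pool input(s) 2, 3, 4, 6 -> covered
Answer: covered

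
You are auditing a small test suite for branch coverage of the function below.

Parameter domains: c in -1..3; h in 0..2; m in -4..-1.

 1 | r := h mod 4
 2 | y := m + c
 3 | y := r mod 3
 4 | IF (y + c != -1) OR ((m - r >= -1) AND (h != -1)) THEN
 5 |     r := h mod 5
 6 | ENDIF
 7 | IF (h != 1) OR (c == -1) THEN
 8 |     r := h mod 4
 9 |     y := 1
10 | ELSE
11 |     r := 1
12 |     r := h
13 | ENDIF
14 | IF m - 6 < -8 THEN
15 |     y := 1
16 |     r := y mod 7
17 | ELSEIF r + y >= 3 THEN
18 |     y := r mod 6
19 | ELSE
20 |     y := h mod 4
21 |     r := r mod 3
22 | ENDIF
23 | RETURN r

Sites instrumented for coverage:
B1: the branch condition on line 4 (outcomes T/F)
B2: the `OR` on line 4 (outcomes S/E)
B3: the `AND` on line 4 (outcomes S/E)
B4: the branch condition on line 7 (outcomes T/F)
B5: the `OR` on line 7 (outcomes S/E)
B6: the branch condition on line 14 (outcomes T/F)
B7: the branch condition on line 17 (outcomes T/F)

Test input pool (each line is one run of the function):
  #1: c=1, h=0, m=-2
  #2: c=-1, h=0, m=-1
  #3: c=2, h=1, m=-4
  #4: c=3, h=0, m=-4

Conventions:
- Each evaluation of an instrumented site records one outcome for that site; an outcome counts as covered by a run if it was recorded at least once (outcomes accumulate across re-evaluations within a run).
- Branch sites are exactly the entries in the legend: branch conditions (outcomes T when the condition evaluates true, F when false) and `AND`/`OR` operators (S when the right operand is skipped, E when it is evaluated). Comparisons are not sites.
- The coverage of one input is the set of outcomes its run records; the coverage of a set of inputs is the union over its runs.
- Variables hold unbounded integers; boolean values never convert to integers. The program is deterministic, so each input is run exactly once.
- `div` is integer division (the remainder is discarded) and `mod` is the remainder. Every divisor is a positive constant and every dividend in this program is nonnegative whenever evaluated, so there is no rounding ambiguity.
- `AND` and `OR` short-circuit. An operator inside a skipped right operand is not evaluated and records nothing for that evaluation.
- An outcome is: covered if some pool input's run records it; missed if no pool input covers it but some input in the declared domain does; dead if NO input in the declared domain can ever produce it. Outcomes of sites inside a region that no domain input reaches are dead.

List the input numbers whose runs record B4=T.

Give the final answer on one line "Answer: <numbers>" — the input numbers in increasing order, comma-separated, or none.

input #1 (c=1, h=0, m=-2): covers B4=T
input #2 (c=-1, h=0, m=-1): covers B4=T
input #3 (c=2, h=1, m=-4): misses B4=T
input #4 (c=3, h=0, m=-4): covers B4=T

Answer: 1, 2, 4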